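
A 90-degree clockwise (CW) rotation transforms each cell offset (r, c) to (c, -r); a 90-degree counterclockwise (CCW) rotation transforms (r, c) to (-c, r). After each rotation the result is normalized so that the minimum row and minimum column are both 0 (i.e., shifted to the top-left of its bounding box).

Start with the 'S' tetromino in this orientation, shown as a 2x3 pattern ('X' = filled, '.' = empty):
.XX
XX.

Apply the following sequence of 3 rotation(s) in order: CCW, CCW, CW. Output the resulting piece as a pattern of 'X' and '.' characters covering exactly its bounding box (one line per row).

Start:
.XX
XX.
After rotation 1 (CCW):
X.
XX
.X
After rotation 2 (CCW):
.XX
XX.
After rotation 3 (CW):
X.
XX
.X

Answer: X.
XX
.X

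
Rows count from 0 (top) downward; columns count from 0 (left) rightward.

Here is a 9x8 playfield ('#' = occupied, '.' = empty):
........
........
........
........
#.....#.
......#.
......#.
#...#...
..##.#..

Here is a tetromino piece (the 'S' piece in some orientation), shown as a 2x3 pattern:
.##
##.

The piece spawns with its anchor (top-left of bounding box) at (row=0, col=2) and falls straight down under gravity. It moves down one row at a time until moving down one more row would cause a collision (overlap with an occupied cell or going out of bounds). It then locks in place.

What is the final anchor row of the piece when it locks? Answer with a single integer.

Answer: 6

Derivation:
Spawn at (row=0, col=2). Try each row:
  row 0: fits
  row 1: fits
  row 2: fits
  row 3: fits
  row 4: fits
  row 5: fits
  row 6: fits
  row 7: blocked -> lock at row 6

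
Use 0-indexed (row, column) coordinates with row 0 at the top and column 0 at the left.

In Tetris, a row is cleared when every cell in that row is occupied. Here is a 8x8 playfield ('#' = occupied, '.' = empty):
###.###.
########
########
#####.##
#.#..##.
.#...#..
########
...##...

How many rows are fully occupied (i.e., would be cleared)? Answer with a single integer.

Check each row:
  row 0: 2 empty cells -> not full
  row 1: 0 empty cells -> FULL (clear)
  row 2: 0 empty cells -> FULL (clear)
  row 3: 1 empty cell -> not full
  row 4: 4 empty cells -> not full
  row 5: 6 empty cells -> not full
  row 6: 0 empty cells -> FULL (clear)
  row 7: 6 empty cells -> not full
Total rows cleared: 3

Answer: 3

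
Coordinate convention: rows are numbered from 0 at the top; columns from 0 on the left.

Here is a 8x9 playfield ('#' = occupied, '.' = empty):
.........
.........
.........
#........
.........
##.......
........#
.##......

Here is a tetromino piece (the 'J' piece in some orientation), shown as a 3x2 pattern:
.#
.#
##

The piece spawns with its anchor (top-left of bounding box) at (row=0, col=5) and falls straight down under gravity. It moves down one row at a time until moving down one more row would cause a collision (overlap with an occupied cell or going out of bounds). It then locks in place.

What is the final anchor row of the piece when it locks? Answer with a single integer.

Answer: 5

Derivation:
Spawn at (row=0, col=5). Try each row:
  row 0: fits
  row 1: fits
  row 2: fits
  row 3: fits
  row 4: fits
  row 5: fits
  row 6: blocked -> lock at row 5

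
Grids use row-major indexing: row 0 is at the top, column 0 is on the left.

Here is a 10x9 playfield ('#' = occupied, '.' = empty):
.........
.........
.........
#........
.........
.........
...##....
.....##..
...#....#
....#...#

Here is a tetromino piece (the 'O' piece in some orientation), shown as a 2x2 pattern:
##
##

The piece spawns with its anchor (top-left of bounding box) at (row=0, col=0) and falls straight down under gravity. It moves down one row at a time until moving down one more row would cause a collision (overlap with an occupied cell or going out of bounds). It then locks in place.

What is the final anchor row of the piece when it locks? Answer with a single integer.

Spawn at (row=0, col=0). Try each row:
  row 0: fits
  row 1: fits
  row 2: blocked -> lock at row 1

Answer: 1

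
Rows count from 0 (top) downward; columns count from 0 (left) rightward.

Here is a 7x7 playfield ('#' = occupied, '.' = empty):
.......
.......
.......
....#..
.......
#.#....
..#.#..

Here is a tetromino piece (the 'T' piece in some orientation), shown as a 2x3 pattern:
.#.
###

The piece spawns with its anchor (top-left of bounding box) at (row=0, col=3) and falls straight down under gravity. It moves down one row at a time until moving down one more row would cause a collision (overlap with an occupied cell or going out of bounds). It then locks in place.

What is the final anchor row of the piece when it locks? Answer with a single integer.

Answer: 1

Derivation:
Spawn at (row=0, col=3). Try each row:
  row 0: fits
  row 1: fits
  row 2: blocked -> lock at row 1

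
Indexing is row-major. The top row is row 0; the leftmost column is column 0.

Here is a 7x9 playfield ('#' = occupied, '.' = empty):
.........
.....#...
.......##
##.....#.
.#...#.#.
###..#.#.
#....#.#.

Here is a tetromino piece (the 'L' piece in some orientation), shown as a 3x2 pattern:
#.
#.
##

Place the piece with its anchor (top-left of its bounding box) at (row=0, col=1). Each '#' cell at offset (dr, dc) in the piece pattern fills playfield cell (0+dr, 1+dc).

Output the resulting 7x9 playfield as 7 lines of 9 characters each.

Fill (0+0,1+0) = (0,1)
Fill (0+1,1+0) = (1,1)
Fill (0+2,1+0) = (2,1)
Fill (0+2,1+1) = (2,2)

Answer: .#.......
.#...#...
.##....##
##.....#.
.#...#.#.
###..#.#.
#....#.#.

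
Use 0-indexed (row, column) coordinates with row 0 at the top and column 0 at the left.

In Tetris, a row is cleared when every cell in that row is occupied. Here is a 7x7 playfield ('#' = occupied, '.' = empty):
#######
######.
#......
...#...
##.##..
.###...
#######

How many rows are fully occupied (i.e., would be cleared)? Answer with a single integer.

Answer: 2

Derivation:
Check each row:
  row 0: 0 empty cells -> FULL (clear)
  row 1: 1 empty cell -> not full
  row 2: 6 empty cells -> not full
  row 3: 6 empty cells -> not full
  row 4: 3 empty cells -> not full
  row 5: 4 empty cells -> not full
  row 6: 0 empty cells -> FULL (clear)
Total rows cleared: 2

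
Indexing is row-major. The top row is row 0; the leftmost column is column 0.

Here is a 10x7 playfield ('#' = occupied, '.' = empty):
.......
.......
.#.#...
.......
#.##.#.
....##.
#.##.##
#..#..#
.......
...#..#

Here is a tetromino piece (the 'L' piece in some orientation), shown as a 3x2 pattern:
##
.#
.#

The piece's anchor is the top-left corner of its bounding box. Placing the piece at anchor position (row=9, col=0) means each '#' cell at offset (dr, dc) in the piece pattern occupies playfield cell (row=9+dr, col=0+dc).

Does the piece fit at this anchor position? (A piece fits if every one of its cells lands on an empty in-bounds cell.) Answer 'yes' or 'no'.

Answer: no

Derivation:
Check each piece cell at anchor (9, 0):
  offset (0,0) -> (9,0): empty -> OK
  offset (0,1) -> (9,1): empty -> OK
  offset (1,1) -> (10,1): out of bounds -> FAIL
  offset (2,1) -> (11,1): out of bounds -> FAIL
All cells valid: no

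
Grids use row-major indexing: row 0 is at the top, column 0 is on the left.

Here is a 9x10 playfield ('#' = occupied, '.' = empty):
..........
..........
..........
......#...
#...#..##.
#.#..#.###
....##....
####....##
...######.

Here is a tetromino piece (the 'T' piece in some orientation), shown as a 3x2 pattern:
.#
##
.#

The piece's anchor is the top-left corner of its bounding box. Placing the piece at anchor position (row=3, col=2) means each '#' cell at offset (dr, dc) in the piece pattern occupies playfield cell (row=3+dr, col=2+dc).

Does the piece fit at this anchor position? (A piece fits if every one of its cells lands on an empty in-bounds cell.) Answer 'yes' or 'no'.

Answer: yes

Derivation:
Check each piece cell at anchor (3, 2):
  offset (0,1) -> (3,3): empty -> OK
  offset (1,0) -> (4,2): empty -> OK
  offset (1,1) -> (4,3): empty -> OK
  offset (2,1) -> (5,3): empty -> OK
All cells valid: yes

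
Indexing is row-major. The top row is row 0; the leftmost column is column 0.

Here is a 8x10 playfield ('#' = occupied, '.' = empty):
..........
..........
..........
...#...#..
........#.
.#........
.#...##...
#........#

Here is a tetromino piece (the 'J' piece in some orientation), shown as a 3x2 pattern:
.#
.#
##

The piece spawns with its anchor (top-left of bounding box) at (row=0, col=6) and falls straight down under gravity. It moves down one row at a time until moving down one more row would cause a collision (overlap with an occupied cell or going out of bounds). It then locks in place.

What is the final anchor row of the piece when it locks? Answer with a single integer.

Spawn at (row=0, col=6). Try each row:
  row 0: fits
  row 1: blocked -> lock at row 0

Answer: 0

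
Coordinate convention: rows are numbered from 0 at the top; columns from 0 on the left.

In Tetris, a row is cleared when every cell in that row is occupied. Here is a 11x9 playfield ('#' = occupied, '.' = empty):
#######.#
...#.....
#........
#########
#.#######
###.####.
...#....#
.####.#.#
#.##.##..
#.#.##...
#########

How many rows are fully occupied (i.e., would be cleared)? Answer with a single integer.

Answer: 2

Derivation:
Check each row:
  row 0: 1 empty cell -> not full
  row 1: 8 empty cells -> not full
  row 2: 8 empty cells -> not full
  row 3: 0 empty cells -> FULL (clear)
  row 4: 1 empty cell -> not full
  row 5: 2 empty cells -> not full
  row 6: 7 empty cells -> not full
  row 7: 3 empty cells -> not full
  row 8: 4 empty cells -> not full
  row 9: 5 empty cells -> not full
  row 10: 0 empty cells -> FULL (clear)
Total rows cleared: 2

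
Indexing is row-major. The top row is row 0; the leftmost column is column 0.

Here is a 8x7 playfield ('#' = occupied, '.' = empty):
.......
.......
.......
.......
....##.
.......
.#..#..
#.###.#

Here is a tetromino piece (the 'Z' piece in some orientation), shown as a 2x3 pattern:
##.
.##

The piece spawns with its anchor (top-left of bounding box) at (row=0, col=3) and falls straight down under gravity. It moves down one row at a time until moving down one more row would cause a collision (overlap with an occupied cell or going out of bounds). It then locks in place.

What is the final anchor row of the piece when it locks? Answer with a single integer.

Spawn at (row=0, col=3). Try each row:
  row 0: fits
  row 1: fits
  row 2: fits
  row 3: blocked -> lock at row 2

Answer: 2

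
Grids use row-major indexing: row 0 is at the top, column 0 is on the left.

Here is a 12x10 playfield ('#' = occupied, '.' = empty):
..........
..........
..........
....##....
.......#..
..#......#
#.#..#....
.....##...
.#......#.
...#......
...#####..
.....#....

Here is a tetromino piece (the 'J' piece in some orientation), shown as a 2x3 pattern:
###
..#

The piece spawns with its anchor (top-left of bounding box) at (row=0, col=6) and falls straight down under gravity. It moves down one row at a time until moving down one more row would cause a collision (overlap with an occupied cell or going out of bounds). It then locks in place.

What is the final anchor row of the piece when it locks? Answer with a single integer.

Answer: 3

Derivation:
Spawn at (row=0, col=6). Try each row:
  row 0: fits
  row 1: fits
  row 2: fits
  row 3: fits
  row 4: blocked -> lock at row 3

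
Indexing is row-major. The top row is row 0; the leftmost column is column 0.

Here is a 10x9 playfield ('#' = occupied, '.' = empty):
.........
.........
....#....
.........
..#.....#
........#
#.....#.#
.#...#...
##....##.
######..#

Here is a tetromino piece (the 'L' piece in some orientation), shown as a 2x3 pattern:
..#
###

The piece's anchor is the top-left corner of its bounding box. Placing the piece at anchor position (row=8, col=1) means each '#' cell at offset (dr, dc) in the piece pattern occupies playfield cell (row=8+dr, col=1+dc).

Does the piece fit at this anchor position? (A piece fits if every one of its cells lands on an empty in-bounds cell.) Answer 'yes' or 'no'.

Check each piece cell at anchor (8, 1):
  offset (0,2) -> (8,3): empty -> OK
  offset (1,0) -> (9,1): occupied ('#') -> FAIL
  offset (1,1) -> (9,2): occupied ('#') -> FAIL
  offset (1,2) -> (9,3): occupied ('#') -> FAIL
All cells valid: no

Answer: no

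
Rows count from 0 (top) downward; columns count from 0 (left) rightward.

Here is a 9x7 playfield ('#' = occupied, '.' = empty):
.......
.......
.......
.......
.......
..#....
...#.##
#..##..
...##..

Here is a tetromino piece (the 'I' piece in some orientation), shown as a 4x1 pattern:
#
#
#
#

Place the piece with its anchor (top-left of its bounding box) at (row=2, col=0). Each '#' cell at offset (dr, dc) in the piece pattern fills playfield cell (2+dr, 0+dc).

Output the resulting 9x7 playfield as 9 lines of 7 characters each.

Answer: .......
.......
#......
#......
#......
#.#....
...#.##
#..##..
...##..

Derivation:
Fill (2+0,0+0) = (2,0)
Fill (2+1,0+0) = (3,0)
Fill (2+2,0+0) = (4,0)
Fill (2+3,0+0) = (5,0)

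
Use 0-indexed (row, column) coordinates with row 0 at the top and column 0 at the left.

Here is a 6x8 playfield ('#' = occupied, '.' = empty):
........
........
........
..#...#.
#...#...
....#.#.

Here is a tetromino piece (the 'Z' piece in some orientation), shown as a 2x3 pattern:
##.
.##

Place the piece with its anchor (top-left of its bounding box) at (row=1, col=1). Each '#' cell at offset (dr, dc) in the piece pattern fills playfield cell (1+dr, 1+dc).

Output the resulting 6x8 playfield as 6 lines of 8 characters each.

Answer: ........
.##.....
..##....
..#...#.
#...#...
....#.#.

Derivation:
Fill (1+0,1+0) = (1,1)
Fill (1+0,1+1) = (1,2)
Fill (1+1,1+1) = (2,2)
Fill (1+1,1+2) = (2,3)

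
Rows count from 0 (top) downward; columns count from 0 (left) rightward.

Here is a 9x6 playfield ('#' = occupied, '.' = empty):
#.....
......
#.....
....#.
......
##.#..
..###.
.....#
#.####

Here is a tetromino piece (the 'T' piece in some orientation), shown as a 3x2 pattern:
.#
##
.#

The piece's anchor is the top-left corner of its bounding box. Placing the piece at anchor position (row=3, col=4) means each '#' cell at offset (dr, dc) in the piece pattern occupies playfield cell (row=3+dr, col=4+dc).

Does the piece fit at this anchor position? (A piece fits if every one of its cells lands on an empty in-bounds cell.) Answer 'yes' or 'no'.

Answer: yes

Derivation:
Check each piece cell at anchor (3, 4):
  offset (0,1) -> (3,5): empty -> OK
  offset (1,0) -> (4,4): empty -> OK
  offset (1,1) -> (4,5): empty -> OK
  offset (2,1) -> (5,5): empty -> OK
All cells valid: yes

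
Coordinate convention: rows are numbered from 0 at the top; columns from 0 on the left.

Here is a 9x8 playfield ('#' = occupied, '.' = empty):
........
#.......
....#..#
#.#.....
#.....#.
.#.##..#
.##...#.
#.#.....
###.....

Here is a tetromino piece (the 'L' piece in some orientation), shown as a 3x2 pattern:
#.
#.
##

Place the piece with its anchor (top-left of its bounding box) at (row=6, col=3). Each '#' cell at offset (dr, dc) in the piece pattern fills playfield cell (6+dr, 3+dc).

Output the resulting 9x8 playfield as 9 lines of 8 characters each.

Answer: ........
#.......
....#..#
#.#.....
#.....#.
.#.##..#
.###..#.
#.##....
#####...

Derivation:
Fill (6+0,3+0) = (6,3)
Fill (6+1,3+0) = (7,3)
Fill (6+2,3+0) = (8,3)
Fill (6+2,3+1) = (8,4)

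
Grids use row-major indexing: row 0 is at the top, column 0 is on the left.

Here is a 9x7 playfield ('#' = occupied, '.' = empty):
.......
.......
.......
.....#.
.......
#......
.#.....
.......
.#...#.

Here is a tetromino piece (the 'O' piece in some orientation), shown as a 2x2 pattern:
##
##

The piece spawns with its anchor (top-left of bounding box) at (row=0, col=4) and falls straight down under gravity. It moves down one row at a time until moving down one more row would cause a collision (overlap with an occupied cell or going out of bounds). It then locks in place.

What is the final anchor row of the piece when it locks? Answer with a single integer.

Spawn at (row=0, col=4). Try each row:
  row 0: fits
  row 1: fits
  row 2: blocked -> lock at row 1

Answer: 1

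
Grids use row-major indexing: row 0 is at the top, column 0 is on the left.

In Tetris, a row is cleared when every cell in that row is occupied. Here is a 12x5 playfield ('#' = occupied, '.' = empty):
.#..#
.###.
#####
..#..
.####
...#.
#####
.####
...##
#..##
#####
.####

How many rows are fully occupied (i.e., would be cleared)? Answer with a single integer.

Check each row:
  row 0: 3 empty cells -> not full
  row 1: 2 empty cells -> not full
  row 2: 0 empty cells -> FULL (clear)
  row 3: 4 empty cells -> not full
  row 4: 1 empty cell -> not full
  row 5: 4 empty cells -> not full
  row 6: 0 empty cells -> FULL (clear)
  row 7: 1 empty cell -> not full
  row 8: 3 empty cells -> not full
  row 9: 2 empty cells -> not full
  row 10: 0 empty cells -> FULL (clear)
  row 11: 1 empty cell -> not full
Total rows cleared: 3

Answer: 3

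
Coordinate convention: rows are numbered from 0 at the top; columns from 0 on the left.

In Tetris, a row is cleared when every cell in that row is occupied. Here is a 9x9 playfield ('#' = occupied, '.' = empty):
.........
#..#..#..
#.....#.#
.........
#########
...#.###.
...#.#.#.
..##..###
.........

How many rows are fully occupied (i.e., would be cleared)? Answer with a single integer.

Check each row:
  row 0: 9 empty cells -> not full
  row 1: 6 empty cells -> not full
  row 2: 6 empty cells -> not full
  row 3: 9 empty cells -> not full
  row 4: 0 empty cells -> FULL (clear)
  row 5: 5 empty cells -> not full
  row 6: 6 empty cells -> not full
  row 7: 4 empty cells -> not full
  row 8: 9 empty cells -> not full
Total rows cleared: 1

Answer: 1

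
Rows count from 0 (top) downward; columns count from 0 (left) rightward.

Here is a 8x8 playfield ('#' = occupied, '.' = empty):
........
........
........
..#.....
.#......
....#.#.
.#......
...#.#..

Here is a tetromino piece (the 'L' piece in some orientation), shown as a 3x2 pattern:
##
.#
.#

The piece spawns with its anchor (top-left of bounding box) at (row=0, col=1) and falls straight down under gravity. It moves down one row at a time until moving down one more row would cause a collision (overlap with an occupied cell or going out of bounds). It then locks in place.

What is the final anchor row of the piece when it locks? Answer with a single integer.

Answer: 0

Derivation:
Spawn at (row=0, col=1). Try each row:
  row 0: fits
  row 1: blocked -> lock at row 0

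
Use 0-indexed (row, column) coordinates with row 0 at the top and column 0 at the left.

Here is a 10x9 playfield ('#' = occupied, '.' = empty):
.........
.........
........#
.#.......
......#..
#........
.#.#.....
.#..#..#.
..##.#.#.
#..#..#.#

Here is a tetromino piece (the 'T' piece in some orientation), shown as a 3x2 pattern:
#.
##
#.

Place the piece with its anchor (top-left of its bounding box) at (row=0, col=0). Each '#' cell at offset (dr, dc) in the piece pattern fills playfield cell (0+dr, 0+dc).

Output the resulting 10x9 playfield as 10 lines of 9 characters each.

Fill (0+0,0+0) = (0,0)
Fill (0+1,0+0) = (1,0)
Fill (0+1,0+1) = (1,1)
Fill (0+2,0+0) = (2,0)

Answer: #........
##.......
#.......#
.#.......
......#..
#........
.#.#.....
.#..#..#.
..##.#.#.
#..#..#.#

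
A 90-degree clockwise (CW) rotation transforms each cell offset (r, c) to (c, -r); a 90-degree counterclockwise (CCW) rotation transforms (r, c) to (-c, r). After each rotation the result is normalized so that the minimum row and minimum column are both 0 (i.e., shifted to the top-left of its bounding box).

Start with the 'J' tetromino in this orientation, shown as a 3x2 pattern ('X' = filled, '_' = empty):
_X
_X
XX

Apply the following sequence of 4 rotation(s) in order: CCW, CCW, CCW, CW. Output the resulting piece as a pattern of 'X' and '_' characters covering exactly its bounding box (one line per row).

Start:
_X
_X
XX
After rotation 1 (CCW):
XXX
__X
After rotation 2 (CCW):
XX
X_
X_
After rotation 3 (CCW):
X__
XXX
After rotation 4 (CW):
XX
X_
X_

Answer: XX
X_
X_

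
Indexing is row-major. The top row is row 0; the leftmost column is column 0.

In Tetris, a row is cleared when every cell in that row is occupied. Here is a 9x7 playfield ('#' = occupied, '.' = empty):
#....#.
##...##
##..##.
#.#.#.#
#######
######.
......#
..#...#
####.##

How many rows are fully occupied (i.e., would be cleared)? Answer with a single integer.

Answer: 1

Derivation:
Check each row:
  row 0: 5 empty cells -> not full
  row 1: 3 empty cells -> not full
  row 2: 3 empty cells -> not full
  row 3: 3 empty cells -> not full
  row 4: 0 empty cells -> FULL (clear)
  row 5: 1 empty cell -> not full
  row 6: 6 empty cells -> not full
  row 7: 5 empty cells -> not full
  row 8: 1 empty cell -> not full
Total rows cleared: 1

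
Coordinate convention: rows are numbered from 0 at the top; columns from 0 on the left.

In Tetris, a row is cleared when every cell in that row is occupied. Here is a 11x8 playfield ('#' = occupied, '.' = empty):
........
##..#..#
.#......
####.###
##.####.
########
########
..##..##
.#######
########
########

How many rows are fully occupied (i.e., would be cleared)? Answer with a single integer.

Check each row:
  row 0: 8 empty cells -> not full
  row 1: 4 empty cells -> not full
  row 2: 7 empty cells -> not full
  row 3: 1 empty cell -> not full
  row 4: 2 empty cells -> not full
  row 5: 0 empty cells -> FULL (clear)
  row 6: 0 empty cells -> FULL (clear)
  row 7: 4 empty cells -> not full
  row 8: 1 empty cell -> not full
  row 9: 0 empty cells -> FULL (clear)
  row 10: 0 empty cells -> FULL (clear)
Total rows cleared: 4

Answer: 4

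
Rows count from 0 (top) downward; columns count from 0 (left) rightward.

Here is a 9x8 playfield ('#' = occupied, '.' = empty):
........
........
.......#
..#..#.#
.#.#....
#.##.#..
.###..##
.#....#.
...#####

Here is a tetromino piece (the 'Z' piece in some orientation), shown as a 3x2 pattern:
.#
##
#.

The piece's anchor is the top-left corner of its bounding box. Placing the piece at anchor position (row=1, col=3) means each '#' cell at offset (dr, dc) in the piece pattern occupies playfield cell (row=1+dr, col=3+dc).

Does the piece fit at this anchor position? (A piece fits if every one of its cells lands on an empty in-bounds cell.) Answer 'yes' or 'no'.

Answer: yes

Derivation:
Check each piece cell at anchor (1, 3):
  offset (0,1) -> (1,4): empty -> OK
  offset (1,0) -> (2,3): empty -> OK
  offset (1,1) -> (2,4): empty -> OK
  offset (2,0) -> (3,3): empty -> OK
All cells valid: yes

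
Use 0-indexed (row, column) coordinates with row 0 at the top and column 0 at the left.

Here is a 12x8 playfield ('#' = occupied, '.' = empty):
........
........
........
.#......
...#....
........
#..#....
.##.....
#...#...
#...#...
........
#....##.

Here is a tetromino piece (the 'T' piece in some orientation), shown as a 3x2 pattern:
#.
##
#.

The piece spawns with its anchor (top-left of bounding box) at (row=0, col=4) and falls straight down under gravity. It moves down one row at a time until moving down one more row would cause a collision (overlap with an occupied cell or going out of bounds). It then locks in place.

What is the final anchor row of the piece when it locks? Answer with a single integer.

Answer: 5

Derivation:
Spawn at (row=0, col=4). Try each row:
  row 0: fits
  row 1: fits
  row 2: fits
  row 3: fits
  row 4: fits
  row 5: fits
  row 6: blocked -> lock at row 5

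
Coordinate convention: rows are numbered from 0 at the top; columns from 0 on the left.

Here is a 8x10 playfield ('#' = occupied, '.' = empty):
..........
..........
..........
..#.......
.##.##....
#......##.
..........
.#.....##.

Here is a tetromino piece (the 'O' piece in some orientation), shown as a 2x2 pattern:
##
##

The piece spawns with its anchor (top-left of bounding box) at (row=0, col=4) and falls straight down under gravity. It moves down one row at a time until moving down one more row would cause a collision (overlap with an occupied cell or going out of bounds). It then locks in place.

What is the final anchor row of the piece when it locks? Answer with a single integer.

Spawn at (row=0, col=4). Try each row:
  row 0: fits
  row 1: fits
  row 2: fits
  row 3: blocked -> lock at row 2

Answer: 2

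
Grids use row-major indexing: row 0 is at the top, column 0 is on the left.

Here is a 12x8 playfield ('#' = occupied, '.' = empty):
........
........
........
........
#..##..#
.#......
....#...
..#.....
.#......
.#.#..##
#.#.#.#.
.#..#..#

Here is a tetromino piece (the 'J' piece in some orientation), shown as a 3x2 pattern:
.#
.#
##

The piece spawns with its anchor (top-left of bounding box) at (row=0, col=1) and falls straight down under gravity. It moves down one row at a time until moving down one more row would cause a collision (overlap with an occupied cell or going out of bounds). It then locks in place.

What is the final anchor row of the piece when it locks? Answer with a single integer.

Spawn at (row=0, col=1). Try each row:
  row 0: fits
  row 1: fits
  row 2: fits
  row 3: blocked -> lock at row 2

Answer: 2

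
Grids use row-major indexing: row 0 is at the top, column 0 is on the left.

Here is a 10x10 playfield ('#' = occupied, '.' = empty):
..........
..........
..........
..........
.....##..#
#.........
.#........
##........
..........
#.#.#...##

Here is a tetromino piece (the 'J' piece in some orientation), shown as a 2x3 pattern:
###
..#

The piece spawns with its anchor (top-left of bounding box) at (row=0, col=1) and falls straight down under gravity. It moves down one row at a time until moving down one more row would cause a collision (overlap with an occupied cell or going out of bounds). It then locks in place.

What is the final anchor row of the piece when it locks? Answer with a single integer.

Answer: 5

Derivation:
Spawn at (row=0, col=1). Try each row:
  row 0: fits
  row 1: fits
  row 2: fits
  row 3: fits
  row 4: fits
  row 5: fits
  row 6: blocked -> lock at row 5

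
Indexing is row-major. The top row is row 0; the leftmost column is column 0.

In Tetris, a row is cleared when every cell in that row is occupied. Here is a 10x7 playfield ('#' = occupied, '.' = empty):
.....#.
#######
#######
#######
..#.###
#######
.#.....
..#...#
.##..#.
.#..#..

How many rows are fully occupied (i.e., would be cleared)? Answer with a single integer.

Check each row:
  row 0: 6 empty cells -> not full
  row 1: 0 empty cells -> FULL (clear)
  row 2: 0 empty cells -> FULL (clear)
  row 3: 0 empty cells -> FULL (clear)
  row 4: 3 empty cells -> not full
  row 5: 0 empty cells -> FULL (clear)
  row 6: 6 empty cells -> not full
  row 7: 5 empty cells -> not full
  row 8: 4 empty cells -> not full
  row 9: 5 empty cells -> not full
Total rows cleared: 4

Answer: 4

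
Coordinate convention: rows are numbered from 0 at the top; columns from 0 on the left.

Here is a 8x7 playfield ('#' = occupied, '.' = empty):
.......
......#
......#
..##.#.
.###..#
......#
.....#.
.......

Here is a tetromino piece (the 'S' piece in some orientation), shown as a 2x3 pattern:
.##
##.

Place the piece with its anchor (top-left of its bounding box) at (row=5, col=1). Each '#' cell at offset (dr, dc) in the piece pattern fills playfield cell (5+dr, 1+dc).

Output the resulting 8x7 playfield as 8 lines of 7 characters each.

Fill (5+0,1+1) = (5,2)
Fill (5+0,1+2) = (5,3)
Fill (5+1,1+0) = (6,1)
Fill (5+1,1+1) = (6,2)

Answer: .......
......#
......#
..##.#.
.###..#
..##..#
.##..#.
.......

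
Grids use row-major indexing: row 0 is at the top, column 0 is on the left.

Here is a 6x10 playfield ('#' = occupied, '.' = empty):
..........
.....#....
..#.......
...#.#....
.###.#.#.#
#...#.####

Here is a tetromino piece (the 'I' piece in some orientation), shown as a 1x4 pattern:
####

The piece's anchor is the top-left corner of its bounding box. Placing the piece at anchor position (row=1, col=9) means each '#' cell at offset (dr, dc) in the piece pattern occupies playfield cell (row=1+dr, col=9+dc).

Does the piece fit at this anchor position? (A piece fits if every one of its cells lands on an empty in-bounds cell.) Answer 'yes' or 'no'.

Check each piece cell at anchor (1, 9):
  offset (0,0) -> (1,9): empty -> OK
  offset (0,1) -> (1,10): out of bounds -> FAIL
  offset (0,2) -> (1,11): out of bounds -> FAIL
  offset (0,3) -> (1,12): out of bounds -> FAIL
All cells valid: no

Answer: no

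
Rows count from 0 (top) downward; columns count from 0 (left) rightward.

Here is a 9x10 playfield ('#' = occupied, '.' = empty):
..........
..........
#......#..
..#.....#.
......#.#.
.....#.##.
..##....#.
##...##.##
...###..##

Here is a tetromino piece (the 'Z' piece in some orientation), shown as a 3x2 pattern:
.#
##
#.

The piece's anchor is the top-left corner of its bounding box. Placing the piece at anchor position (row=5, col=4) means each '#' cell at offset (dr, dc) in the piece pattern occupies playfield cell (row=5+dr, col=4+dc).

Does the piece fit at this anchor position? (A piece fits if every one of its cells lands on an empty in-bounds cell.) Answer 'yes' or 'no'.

Answer: no

Derivation:
Check each piece cell at anchor (5, 4):
  offset (0,1) -> (5,5): occupied ('#') -> FAIL
  offset (1,0) -> (6,4): empty -> OK
  offset (1,1) -> (6,5): empty -> OK
  offset (2,0) -> (7,4): empty -> OK
All cells valid: no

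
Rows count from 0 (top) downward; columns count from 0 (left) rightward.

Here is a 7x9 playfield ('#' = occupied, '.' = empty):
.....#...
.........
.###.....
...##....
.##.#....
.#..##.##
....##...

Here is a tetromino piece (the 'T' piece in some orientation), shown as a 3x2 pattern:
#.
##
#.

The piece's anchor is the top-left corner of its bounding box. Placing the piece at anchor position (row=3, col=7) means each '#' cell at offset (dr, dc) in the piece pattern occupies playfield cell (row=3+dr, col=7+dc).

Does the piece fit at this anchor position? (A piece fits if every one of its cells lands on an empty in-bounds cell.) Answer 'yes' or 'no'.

Answer: no

Derivation:
Check each piece cell at anchor (3, 7):
  offset (0,0) -> (3,7): empty -> OK
  offset (1,0) -> (4,7): empty -> OK
  offset (1,1) -> (4,8): empty -> OK
  offset (2,0) -> (5,7): occupied ('#') -> FAIL
All cells valid: no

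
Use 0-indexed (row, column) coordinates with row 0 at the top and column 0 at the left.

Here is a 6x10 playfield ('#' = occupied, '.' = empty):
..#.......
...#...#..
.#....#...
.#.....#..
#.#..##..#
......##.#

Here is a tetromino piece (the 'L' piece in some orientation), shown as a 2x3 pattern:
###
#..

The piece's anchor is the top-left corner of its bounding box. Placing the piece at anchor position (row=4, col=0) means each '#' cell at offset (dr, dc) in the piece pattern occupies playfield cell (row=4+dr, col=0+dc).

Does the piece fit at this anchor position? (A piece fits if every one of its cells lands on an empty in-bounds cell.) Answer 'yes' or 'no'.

Answer: no

Derivation:
Check each piece cell at anchor (4, 0):
  offset (0,0) -> (4,0): occupied ('#') -> FAIL
  offset (0,1) -> (4,1): empty -> OK
  offset (0,2) -> (4,2): occupied ('#') -> FAIL
  offset (1,0) -> (5,0): empty -> OK
All cells valid: no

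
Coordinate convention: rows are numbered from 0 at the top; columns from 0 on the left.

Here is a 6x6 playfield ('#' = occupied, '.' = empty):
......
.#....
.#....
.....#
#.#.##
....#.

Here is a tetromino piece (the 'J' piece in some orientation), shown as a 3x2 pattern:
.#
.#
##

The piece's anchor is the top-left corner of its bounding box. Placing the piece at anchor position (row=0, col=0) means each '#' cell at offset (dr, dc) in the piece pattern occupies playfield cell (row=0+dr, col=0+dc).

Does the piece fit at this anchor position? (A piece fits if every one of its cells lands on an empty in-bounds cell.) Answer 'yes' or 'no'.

Check each piece cell at anchor (0, 0):
  offset (0,1) -> (0,1): empty -> OK
  offset (1,1) -> (1,1): occupied ('#') -> FAIL
  offset (2,0) -> (2,0): empty -> OK
  offset (2,1) -> (2,1): occupied ('#') -> FAIL
All cells valid: no

Answer: no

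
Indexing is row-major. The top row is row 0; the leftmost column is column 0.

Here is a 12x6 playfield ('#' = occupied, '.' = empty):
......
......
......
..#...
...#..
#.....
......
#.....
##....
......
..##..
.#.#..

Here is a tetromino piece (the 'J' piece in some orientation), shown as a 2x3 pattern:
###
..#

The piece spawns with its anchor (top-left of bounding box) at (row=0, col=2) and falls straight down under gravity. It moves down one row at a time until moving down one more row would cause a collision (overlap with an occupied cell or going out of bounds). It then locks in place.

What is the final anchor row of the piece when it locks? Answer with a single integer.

Spawn at (row=0, col=2). Try each row:
  row 0: fits
  row 1: fits
  row 2: fits
  row 3: blocked -> lock at row 2

Answer: 2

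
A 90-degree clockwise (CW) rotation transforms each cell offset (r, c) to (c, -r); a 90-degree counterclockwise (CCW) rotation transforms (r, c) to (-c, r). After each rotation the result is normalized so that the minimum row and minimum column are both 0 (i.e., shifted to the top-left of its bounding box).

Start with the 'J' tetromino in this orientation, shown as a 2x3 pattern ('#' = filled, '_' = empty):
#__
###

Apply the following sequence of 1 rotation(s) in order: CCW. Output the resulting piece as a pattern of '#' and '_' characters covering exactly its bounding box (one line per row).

Answer: _#
_#
##

Derivation:
Start:
#__
###
After rotation 1 (CCW):
_#
_#
##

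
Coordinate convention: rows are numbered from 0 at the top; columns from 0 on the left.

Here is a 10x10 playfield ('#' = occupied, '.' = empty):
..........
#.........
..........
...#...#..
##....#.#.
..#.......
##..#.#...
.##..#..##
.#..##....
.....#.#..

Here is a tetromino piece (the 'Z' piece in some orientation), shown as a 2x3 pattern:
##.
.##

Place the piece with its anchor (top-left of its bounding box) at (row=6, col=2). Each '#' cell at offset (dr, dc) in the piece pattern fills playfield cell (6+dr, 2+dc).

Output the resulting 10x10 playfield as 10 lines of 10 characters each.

Answer: ..........
#.........
..........
...#...#..
##....#.#.
..#.......
#####.#...
.#####..##
.#..##....
.....#.#..

Derivation:
Fill (6+0,2+0) = (6,2)
Fill (6+0,2+1) = (6,3)
Fill (6+1,2+1) = (7,3)
Fill (6+1,2+2) = (7,4)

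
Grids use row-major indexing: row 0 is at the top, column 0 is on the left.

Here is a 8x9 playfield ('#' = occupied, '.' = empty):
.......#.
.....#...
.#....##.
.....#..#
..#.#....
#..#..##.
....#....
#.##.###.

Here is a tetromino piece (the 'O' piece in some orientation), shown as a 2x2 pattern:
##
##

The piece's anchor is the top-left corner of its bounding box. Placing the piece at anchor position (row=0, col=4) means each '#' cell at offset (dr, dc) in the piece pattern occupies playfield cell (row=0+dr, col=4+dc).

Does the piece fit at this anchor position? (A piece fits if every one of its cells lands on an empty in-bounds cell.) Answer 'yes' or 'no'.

Check each piece cell at anchor (0, 4):
  offset (0,0) -> (0,4): empty -> OK
  offset (0,1) -> (0,5): empty -> OK
  offset (1,0) -> (1,4): empty -> OK
  offset (1,1) -> (1,5): occupied ('#') -> FAIL
All cells valid: no

Answer: no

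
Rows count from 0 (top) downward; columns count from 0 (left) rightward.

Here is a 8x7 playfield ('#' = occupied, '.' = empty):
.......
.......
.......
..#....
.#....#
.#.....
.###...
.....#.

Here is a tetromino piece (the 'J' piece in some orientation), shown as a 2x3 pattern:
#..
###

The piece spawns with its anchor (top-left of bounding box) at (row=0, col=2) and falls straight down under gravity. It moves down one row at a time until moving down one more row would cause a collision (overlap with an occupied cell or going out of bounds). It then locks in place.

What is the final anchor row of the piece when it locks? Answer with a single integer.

Spawn at (row=0, col=2). Try each row:
  row 0: fits
  row 1: fits
  row 2: blocked -> lock at row 1

Answer: 1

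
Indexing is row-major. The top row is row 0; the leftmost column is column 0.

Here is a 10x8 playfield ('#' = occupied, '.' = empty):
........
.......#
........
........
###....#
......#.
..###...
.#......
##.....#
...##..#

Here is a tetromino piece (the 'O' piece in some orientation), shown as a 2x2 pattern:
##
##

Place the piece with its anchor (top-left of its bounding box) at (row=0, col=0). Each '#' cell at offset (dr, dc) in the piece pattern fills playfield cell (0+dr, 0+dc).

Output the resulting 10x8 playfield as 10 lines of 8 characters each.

Answer: ##......
##.....#
........
........
###....#
......#.
..###...
.#......
##.....#
...##..#

Derivation:
Fill (0+0,0+0) = (0,0)
Fill (0+0,0+1) = (0,1)
Fill (0+1,0+0) = (1,0)
Fill (0+1,0+1) = (1,1)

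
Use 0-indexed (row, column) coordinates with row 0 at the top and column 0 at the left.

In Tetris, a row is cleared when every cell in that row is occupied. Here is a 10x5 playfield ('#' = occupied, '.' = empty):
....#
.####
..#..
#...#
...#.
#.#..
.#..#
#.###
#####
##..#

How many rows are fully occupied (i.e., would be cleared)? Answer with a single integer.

Answer: 1

Derivation:
Check each row:
  row 0: 4 empty cells -> not full
  row 1: 1 empty cell -> not full
  row 2: 4 empty cells -> not full
  row 3: 3 empty cells -> not full
  row 4: 4 empty cells -> not full
  row 5: 3 empty cells -> not full
  row 6: 3 empty cells -> not full
  row 7: 1 empty cell -> not full
  row 8: 0 empty cells -> FULL (clear)
  row 9: 2 empty cells -> not full
Total rows cleared: 1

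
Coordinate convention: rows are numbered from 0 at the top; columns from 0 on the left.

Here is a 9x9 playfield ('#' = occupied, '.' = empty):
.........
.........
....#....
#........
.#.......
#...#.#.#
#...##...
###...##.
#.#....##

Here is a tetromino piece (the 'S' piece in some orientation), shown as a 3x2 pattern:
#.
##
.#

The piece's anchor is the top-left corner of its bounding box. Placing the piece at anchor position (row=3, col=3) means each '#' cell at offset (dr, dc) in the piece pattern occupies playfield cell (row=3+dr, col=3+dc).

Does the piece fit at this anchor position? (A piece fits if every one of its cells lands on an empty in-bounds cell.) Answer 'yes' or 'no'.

Check each piece cell at anchor (3, 3):
  offset (0,0) -> (3,3): empty -> OK
  offset (1,0) -> (4,3): empty -> OK
  offset (1,1) -> (4,4): empty -> OK
  offset (2,1) -> (5,4): occupied ('#') -> FAIL
All cells valid: no

Answer: no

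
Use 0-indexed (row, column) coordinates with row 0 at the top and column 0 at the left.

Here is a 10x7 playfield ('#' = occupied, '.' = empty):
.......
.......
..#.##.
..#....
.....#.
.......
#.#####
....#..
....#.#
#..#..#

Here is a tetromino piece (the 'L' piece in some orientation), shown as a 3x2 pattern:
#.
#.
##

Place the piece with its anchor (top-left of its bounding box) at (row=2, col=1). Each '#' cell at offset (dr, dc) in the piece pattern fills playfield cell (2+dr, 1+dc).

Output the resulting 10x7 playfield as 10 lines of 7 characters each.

Answer: .......
.......
.##.##.
.##....
.##..#.
.......
#.#####
....#..
....#.#
#..#..#

Derivation:
Fill (2+0,1+0) = (2,1)
Fill (2+1,1+0) = (3,1)
Fill (2+2,1+0) = (4,1)
Fill (2+2,1+1) = (4,2)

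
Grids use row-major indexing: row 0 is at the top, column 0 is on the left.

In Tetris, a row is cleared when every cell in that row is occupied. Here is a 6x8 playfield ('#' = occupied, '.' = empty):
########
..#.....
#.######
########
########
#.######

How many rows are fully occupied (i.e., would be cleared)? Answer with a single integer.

Answer: 3

Derivation:
Check each row:
  row 0: 0 empty cells -> FULL (clear)
  row 1: 7 empty cells -> not full
  row 2: 1 empty cell -> not full
  row 3: 0 empty cells -> FULL (clear)
  row 4: 0 empty cells -> FULL (clear)
  row 5: 1 empty cell -> not full
Total rows cleared: 3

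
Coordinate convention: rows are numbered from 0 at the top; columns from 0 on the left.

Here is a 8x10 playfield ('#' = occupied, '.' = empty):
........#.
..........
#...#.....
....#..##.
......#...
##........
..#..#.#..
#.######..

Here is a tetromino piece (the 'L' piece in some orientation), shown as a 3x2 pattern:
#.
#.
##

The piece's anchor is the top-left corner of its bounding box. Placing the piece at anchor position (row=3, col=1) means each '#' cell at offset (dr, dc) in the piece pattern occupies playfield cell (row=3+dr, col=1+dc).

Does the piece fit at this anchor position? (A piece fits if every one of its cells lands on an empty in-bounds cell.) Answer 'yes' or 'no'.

Check each piece cell at anchor (3, 1):
  offset (0,0) -> (3,1): empty -> OK
  offset (1,0) -> (4,1): empty -> OK
  offset (2,0) -> (5,1): occupied ('#') -> FAIL
  offset (2,1) -> (5,2): empty -> OK
All cells valid: no

Answer: no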